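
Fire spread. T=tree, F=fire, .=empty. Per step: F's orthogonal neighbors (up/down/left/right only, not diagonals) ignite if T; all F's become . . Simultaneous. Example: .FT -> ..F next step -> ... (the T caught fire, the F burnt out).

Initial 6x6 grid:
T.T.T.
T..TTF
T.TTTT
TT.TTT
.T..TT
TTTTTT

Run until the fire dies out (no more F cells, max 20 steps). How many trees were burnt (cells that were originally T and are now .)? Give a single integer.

Answer: 24

Derivation:
Step 1: +2 fires, +1 burnt (F count now 2)
Step 2: +4 fires, +2 burnt (F count now 4)
Step 3: +3 fires, +4 burnt (F count now 3)
Step 4: +4 fires, +3 burnt (F count now 4)
Step 5: +1 fires, +4 burnt (F count now 1)
Step 6: +1 fires, +1 burnt (F count now 1)
Step 7: +1 fires, +1 burnt (F count now 1)
Step 8: +1 fires, +1 burnt (F count now 1)
Step 9: +2 fires, +1 burnt (F count now 2)
Step 10: +1 fires, +2 burnt (F count now 1)
Step 11: +1 fires, +1 burnt (F count now 1)
Step 12: +1 fires, +1 burnt (F count now 1)
Step 13: +1 fires, +1 burnt (F count now 1)
Step 14: +1 fires, +1 burnt (F count now 1)
Step 15: +0 fires, +1 burnt (F count now 0)
Fire out after step 15
Initially T: 25, now '.': 35
Total burnt (originally-T cells now '.'): 24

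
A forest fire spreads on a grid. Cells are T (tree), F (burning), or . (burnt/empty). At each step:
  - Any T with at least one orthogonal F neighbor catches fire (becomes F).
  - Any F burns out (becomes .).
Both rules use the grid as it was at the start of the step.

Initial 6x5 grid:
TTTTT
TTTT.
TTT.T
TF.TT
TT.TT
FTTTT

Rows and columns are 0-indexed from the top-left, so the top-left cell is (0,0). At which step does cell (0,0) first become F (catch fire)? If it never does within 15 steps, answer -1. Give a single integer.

Step 1: cell (0,0)='T' (+5 fires, +2 burnt)
Step 2: cell (0,0)='T' (+4 fires, +5 burnt)
Step 3: cell (0,0)='T' (+4 fires, +4 burnt)
Step 4: cell (0,0)='F' (+5 fires, +4 burnt)
  -> target ignites at step 4
Step 5: cell (0,0)='.' (+3 fires, +5 burnt)
Step 6: cell (0,0)='.' (+2 fires, +3 burnt)
Step 7: cell (0,0)='.' (+1 fires, +2 burnt)
Step 8: cell (0,0)='.' (+0 fires, +1 burnt)
  fire out at step 8

4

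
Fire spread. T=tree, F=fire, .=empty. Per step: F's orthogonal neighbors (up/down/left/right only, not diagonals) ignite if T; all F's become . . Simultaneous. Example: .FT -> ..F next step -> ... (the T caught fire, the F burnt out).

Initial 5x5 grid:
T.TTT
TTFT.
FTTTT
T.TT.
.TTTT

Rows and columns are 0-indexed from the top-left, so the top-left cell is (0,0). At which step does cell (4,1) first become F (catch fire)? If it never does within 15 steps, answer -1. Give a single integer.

Step 1: cell (4,1)='T' (+7 fires, +2 burnt)
Step 2: cell (4,1)='T' (+4 fires, +7 burnt)
Step 3: cell (4,1)='T' (+4 fires, +4 burnt)
Step 4: cell (4,1)='F' (+2 fires, +4 burnt)
  -> target ignites at step 4
Step 5: cell (4,1)='.' (+1 fires, +2 burnt)
Step 6: cell (4,1)='.' (+0 fires, +1 burnt)
  fire out at step 6

4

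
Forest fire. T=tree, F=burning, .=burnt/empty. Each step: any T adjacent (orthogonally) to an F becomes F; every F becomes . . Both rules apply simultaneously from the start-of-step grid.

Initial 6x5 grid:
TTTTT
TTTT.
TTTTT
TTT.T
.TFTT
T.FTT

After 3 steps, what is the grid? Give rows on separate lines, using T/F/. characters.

Step 1: 4 trees catch fire, 2 burn out
  TTTTT
  TTTT.
  TTTTT
  TTF.T
  .F.FT
  T..FT
Step 2: 4 trees catch fire, 4 burn out
  TTTTT
  TTTT.
  TTFTT
  TF..T
  ....F
  T...F
Step 3: 5 trees catch fire, 4 burn out
  TTTTT
  TTFT.
  TF.FT
  F...F
  .....
  T....

TTTTT
TTFT.
TF.FT
F...F
.....
T....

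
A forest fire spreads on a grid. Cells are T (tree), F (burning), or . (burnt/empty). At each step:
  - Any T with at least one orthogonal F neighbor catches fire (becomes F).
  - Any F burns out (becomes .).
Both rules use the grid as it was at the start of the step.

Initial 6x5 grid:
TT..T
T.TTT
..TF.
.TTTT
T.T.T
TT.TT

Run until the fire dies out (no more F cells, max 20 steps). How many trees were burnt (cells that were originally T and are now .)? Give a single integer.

Answer: 13

Derivation:
Step 1: +3 fires, +1 burnt (F count now 3)
Step 2: +4 fires, +3 burnt (F count now 4)
Step 3: +4 fires, +4 burnt (F count now 4)
Step 4: +1 fires, +4 burnt (F count now 1)
Step 5: +1 fires, +1 burnt (F count now 1)
Step 6: +0 fires, +1 burnt (F count now 0)
Fire out after step 6
Initially T: 19, now '.': 24
Total burnt (originally-T cells now '.'): 13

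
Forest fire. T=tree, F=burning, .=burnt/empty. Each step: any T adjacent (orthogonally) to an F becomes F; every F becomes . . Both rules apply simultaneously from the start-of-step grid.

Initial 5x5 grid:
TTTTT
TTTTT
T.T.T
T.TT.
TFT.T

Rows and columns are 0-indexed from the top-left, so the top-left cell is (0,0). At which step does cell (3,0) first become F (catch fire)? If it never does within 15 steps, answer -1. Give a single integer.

Step 1: cell (3,0)='T' (+2 fires, +1 burnt)
Step 2: cell (3,0)='F' (+2 fires, +2 burnt)
  -> target ignites at step 2
Step 3: cell (3,0)='.' (+3 fires, +2 burnt)
Step 4: cell (3,0)='.' (+2 fires, +3 burnt)
Step 5: cell (3,0)='.' (+4 fires, +2 burnt)
Step 6: cell (3,0)='.' (+3 fires, +4 burnt)
Step 7: cell (3,0)='.' (+2 fires, +3 burnt)
Step 8: cell (3,0)='.' (+0 fires, +2 burnt)
  fire out at step 8

2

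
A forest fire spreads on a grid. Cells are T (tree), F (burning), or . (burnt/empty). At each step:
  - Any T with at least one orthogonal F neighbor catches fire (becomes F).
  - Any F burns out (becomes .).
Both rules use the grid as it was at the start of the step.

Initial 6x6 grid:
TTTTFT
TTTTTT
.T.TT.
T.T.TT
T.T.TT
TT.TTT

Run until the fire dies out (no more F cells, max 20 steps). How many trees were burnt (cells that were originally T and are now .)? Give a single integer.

Answer: 21

Derivation:
Step 1: +3 fires, +1 burnt (F count now 3)
Step 2: +4 fires, +3 burnt (F count now 4)
Step 3: +4 fires, +4 burnt (F count now 4)
Step 4: +4 fires, +4 burnt (F count now 4)
Step 5: +4 fires, +4 burnt (F count now 4)
Step 6: +2 fires, +4 burnt (F count now 2)
Step 7: +0 fires, +2 burnt (F count now 0)
Fire out after step 7
Initially T: 27, now '.': 30
Total burnt (originally-T cells now '.'): 21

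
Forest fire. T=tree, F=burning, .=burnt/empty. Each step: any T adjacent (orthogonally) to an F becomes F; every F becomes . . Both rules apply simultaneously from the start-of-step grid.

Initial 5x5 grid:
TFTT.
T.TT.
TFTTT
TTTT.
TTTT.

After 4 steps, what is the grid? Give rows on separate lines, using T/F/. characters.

Step 1: 5 trees catch fire, 2 burn out
  F.FT.
  T.TT.
  F.FTT
  TFTT.
  TTTT.
Step 2: 7 trees catch fire, 5 burn out
  ...F.
  F.FT.
  ...FT
  F.FT.
  TFTT.
Step 3: 5 trees catch fire, 7 burn out
  .....
  ...F.
  ....F
  ...F.
  F.FT.
Step 4: 1 trees catch fire, 5 burn out
  .....
  .....
  .....
  .....
  ...F.

.....
.....
.....
.....
...F.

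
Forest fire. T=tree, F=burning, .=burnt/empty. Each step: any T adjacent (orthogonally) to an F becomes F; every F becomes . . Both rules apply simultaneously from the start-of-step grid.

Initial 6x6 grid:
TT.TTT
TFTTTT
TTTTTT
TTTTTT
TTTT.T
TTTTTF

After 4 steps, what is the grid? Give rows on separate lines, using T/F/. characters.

Step 1: 6 trees catch fire, 2 burn out
  TF.TTT
  F.FTTT
  TFTTTT
  TTTTTT
  TTTT.F
  TTTTF.
Step 2: 7 trees catch fire, 6 burn out
  F..TTT
  ...FTT
  F.FTTT
  TFTTTF
  TTTT..
  TTTF..
Step 3: 10 trees catch fire, 7 burn out
  ...FTT
  ....FT
  ...FTF
  F.FTF.
  TFTF..
  TTF...
Step 4: 7 trees catch fire, 10 burn out
  ....FT
  .....F
  ....F.
  ...F..
  F.F...
  TF....

....FT
.....F
....F.
...F..
F.F...
TF....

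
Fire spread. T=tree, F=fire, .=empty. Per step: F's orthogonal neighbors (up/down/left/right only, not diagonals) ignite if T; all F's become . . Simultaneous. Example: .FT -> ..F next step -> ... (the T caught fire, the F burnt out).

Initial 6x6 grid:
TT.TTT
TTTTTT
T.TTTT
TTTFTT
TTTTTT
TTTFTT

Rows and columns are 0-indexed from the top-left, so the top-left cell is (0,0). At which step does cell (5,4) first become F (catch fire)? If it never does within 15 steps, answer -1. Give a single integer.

Step 1: cell (5,4)='F' (+6 fires, +2 burnt)
  -> target ignites at step 1
Step 2: cell (5,4)='.' (+9 fires, +6 burnt)
Step 3: cell (5,4)='.' (+8 fires, +9 burnt)
Step 4: cell (5,4)='.' (+5 fires, +8 burnt)
Step 5: cell (5,4)='.' (+3 fires, +5 burnt)
Step 6: cell (5,4)='.' (+1 fires, +3 burnt)
Step 7: cell (5,4)='.' (+0 fires, +1 burnt)
  fire out at step 7

1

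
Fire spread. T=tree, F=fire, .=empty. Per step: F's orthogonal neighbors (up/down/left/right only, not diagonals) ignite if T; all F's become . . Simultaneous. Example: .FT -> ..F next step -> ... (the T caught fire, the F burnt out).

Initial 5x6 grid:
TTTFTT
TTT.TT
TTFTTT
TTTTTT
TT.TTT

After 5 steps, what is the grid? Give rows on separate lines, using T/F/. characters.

Step 1: 6 trees catch fire, 2 burn out
  TTF.FT
  TTF.TT
  TF.FTT
  TTFTTT
  TT.TTT
Step 2: 8 trees catch fire, 6 burn out
  TF...F
  TF..FT
  F...FT
  TF.FTT
  TT.TTT
Step 3: 8 trees catch fire, 8 burn out
  F.....
  F....F
  .....F
  F...FT
  TF.FTT
Step 4: 3 trees catch fire, 8 burn out
  ......
  ......
  ......
  .....F
  F...FT
Step 5: 1 trees catch fire, 3 burn out
  ......
  ......
  ......
  ......
  .....F

......
......
......
......
.....F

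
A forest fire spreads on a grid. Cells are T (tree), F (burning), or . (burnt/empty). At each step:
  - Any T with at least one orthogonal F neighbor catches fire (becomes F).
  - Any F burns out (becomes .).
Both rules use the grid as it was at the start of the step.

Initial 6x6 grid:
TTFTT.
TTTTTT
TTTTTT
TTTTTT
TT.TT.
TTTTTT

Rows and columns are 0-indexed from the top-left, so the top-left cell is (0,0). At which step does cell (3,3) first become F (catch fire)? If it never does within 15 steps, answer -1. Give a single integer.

Step 1: cell (3,3)='T' (+3 fires, +1 burnt)
Step 2: cell (3,3)='T' (+5 fires, +3 burnt)
Step 3: cell (3,3)='T' (+5 fires, +5 burnt)
Step 4: cell (3,3)='F' (+5 fires, +5 burnt)
  -> target ignites at step 4
Step 5: cell (3,3)='.' (+5 fires, +5 burnt)
Step 6: cell (3,3)='.' (+5 fires, +5 burnt)
Step 7: cell (3,3)='.' (+3 fires, +5 burnt)
Step 8: cell (3,3)='.' (+1 fires, +3 burnt)
Step 9: cell (3,3)='.' (+0 fires, +1 burnt)
  fire out at step 9

4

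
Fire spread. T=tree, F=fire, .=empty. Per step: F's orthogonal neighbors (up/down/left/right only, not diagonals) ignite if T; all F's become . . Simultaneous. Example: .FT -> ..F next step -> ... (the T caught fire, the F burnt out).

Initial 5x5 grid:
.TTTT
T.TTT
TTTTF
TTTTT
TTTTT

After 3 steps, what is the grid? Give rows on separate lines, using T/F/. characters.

Step 1: 3 trees catch fire, 1 burn out
  .TTTT
  T.TTF
  TTTF.
  TTTTF
  TTTTT
Step 2: 5 trees catch fire, 3 burn out
  .TTTF
  T.TF.
  TTF..
  TTTF.
  TTTTF
Step 3: 5 trees catch fire, 5 burn out
  .TTF.
  T.F..
  TF...
  TTF..
  TTTF.

.TTF.
T.F..
TF...
TTF..
TTTF.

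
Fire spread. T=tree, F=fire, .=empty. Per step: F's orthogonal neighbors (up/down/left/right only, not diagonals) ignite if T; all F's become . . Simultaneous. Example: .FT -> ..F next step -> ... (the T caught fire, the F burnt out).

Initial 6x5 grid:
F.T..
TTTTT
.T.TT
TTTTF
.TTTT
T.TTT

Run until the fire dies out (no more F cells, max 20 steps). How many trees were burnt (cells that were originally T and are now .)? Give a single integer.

Answer: 20

Derivation:
Step 1: +4 fires, +2 burnt (F count now 4)
Step 2: +6 fires, +4 burnt (F count now 6)
Step 3: +6 fires, +6 burnt (F count now 6)
Step 4: +4 fires, +6 burnt (F count now 4)
Step 5: +0 fires, +4 burnt (F count now 0)
Fire out after step 5
Initially T: 21, now '.': 29
Total burnt (originally-T cells now '.'): 20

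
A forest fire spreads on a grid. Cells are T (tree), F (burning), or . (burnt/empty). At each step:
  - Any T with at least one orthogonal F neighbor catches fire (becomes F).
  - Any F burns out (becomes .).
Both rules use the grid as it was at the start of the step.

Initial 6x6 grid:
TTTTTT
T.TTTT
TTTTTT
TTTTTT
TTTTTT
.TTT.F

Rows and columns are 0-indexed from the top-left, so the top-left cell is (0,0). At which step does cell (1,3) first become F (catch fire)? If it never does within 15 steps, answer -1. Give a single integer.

Step 1: cell (1,3)='T' (+1 fires, +1 burnt)
Step 2: cell (1,3)='T' (+2 fires, +1 burnt)
Step 3: cell (1,3)='T' (+3 fires, +2 burnt)
Step 4: cell (1,3)='T' (+5 fires, +3 burnt)
Step 5: cell (1,3)='T' (+6 fires, +5 burnt)
Step 6: cell (1,3)='F' (+6 fires, +6 burnt)
  -> target ignites at step 6
Step 7: cell (1,3)='.' (+4 fires, +6 burnt)
Step 8: cell (1,3)='.' (+2 fires, +4 burnt)
Step 9: cell (1,3)='.' (+2 fires, +2 burnt)
Step 10: cell (1,3)='.' (+1 fires, +2 burnt)
Step 11: cell (1,3)='.' (+0 fires, +1 burnt)
  fire out at step 11

6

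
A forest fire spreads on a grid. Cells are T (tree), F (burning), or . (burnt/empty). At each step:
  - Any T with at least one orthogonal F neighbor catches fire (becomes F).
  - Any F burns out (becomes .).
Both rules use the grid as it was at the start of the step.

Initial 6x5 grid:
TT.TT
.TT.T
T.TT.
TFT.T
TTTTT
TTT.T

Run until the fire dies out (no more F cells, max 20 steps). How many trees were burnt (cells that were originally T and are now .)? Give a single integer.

Step 1: +3 fires, +1 burnt (F count now 3)
Step 2: +5 fires, +3 burnt (F count now 5)
Step 3: +5 fires, +5 burnt (F count now 5)
Step 4: +2 fires, +5 burnt (F count now 2)
Step 5: +3 fires, +2 burnt (F count now 3)
Step 6: +1 fires, +3 burnt (F count now 1)
Step 7: +0 fires, +1 burnt (F count now 0)
Fire out after step 7
Initially T: 22, now '.': 27
Total burnt (originally-T cells now '.'): 19

Answer: 19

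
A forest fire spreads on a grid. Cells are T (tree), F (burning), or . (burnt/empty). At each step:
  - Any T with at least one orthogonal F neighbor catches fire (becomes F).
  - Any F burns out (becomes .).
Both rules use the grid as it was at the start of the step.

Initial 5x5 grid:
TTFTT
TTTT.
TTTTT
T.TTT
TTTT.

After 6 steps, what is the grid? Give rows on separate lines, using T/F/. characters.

Step 1: 3 trees catch fire, 1 burn out
  TF.FT
  TTFT.
  TTTTT
  T.TTT
  TTTT.
Step 2: 5 trees catch fire, 3 burn out
  F...F
  TF.F.
  TTFTT
  T.TTT
  TTTT.
Step 3: 4 trees catch fire, 5 burn out
  .....
  F....
  TF.FT
  T.FTT
  TTTT.
Step 4: 4 trees catch fire, 4 burn out
  .....
  .....
  F...F
  T..FT
  TTFT.
Step 5: 4 trees catch fire, 4 burn out
  .....
  .....
  .....
  F...F
  TF.F.
Step 6: 1 trees catch fire, 4 burn out
  .....
  .....
  .....
  .....
  F....

.....
.....
.....
.....
F....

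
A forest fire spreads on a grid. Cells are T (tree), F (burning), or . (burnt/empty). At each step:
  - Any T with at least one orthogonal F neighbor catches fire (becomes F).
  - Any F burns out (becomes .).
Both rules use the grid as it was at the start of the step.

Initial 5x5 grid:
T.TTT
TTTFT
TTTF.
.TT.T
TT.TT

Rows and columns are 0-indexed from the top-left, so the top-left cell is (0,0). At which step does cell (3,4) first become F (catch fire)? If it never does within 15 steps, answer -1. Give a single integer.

Step 1: cell (3,4)='T' (+4 fires, +2 burnt)
Step 2: cell (3,4)='T' (+5 fires, +4 burnt)
Step 3: cell (3,4)='T' (+3 fires, +5 burnt)
Step 4: cell (3,4)='T' (+2 fires, +3 burnt)
Step 5: cell (3,4)='T' (+1 fires, +2 burnt)
Step 6: cell (3,4)='T' (+0 fires, +1 burnt)
  fire out at step 6
Target never catches fire within 15 steps

-1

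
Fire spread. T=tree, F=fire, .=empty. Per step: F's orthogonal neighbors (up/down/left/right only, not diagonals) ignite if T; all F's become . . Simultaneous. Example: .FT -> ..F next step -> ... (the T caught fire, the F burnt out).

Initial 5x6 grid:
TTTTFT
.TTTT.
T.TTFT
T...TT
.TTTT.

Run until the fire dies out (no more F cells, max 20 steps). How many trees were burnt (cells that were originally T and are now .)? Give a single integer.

Step 1: +6 fires, +2 burnt (F count now 6)
Step 2: +5 fires, +6 burnt (F count now 5)
Step 3: +3 fires, +5 burnt (F count now 3)
Step 4: +3 fires, +3 burnt (F count now 3)
Step 5: +1 fires, +3 burnt (F count now 1)
Step 6: +0 fires, +1 burnt (F count now 0)
Fire out after step 6
Initially T: 20, now '.': 28
Total burnt (originally-T cells now '.'): 18

Answer: 18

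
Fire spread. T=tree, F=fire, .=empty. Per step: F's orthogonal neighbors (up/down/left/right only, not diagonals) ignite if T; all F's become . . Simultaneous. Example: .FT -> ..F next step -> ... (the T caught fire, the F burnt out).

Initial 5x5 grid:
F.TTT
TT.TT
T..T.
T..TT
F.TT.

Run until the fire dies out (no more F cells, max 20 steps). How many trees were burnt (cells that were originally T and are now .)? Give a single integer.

Answer: 4

Derivation:
Step 1: +2 fires, +2 burnt (F count now 2)
Step 2: +2 fires, +2 burnt (F count now 2)
Step 3: +0 fires, +2 burnt (F count now 0)
Fire out after step 3
Initially T: 14, now '.': 15
Total burnt (originally-T cells now '.'): 4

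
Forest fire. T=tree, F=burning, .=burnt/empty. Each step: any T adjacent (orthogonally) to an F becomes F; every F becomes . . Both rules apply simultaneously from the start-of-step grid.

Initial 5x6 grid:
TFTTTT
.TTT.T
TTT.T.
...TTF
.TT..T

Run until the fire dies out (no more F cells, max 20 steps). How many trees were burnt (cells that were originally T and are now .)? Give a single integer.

Step 1: +5 fires, +2 burnt (F count now 5)
Step 2: +5 fires, +5 burnt (F count now 5)
Step 3: +4 fires, +5 burnt (F count now 4)
Step 4: +1 fires, +4 burnt (F count now 1)
Step 5: +1 fires, +1 burnt (F count now 1)
Step 6: +0 fires, +1 burnt (F count now 0)
Fire out after step 6
Initially T: 18, now '.': 28
Total burnt (originally-T cells now '.'): 16

Answer: 16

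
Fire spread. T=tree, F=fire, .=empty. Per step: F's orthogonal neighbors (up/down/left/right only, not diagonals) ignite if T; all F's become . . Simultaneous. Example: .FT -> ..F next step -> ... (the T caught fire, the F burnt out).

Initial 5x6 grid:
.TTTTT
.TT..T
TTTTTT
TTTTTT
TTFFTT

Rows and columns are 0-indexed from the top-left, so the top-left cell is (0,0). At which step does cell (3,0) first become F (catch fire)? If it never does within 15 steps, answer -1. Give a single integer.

Step 1: cell (3,0)='T' (+4 fires, +2 burnt)
Step 2: cell (3,0)='T' (+6 fires, +4 burnt)
Step 3: cell (3,0)='F' (+5 fires, +6 burnt)
  -> target ignites at step 3
Step 4: cell (3,0)='.' (+4 fires, +5 burnt)
Step 5: cell (3,0)='.' (+3 fires, +4 burnt)
Step 6: cell (3,0)='.' (+2 fires, +3 burnt)
Step 7: cell (3,0)='.' (+0 fires, +2 burnt)
  fire out at step 7

3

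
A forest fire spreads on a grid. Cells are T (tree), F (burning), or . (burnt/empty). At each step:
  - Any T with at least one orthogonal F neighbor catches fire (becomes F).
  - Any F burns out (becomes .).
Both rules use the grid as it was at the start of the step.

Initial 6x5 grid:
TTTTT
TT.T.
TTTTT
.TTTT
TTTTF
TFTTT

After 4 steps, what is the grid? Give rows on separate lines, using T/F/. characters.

Step 1: 6 trees catch fire, 2 burn out
  TTTTT
  TT.T.
  TTTTT
  .TTTF
  TFTF.
  F.FTF
Step 2: 6 trees catch fire, 6 burn out
  TTTTT
  TT.T.
  TTTTF
  .FTF.
  F.F..
  ...F.
Step 3: 3 trees catch fire, 6 burn out
  TTTTT
  TT.T.
  TFTF.
  ..F..
  .....
  .....
Step 4: 4 trees catch fire, 3 burn out
  TTTTT
  TF.F.
  F.F..
  .....
  .....
  .....

TTTTT
TF.F.
F.F..
.....
.....
.....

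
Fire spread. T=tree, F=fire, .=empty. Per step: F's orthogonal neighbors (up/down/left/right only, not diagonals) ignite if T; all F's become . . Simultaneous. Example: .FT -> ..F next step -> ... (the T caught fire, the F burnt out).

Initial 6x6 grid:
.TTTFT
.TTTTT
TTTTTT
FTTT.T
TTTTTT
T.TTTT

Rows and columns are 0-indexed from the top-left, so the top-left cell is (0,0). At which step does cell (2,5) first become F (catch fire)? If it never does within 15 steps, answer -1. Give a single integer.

Step 1: cell (2,5)='T' (+6 fires, +2 burnt)
Step 2: cell (2,5)='T' (+8 fires, +6 burnt)
Step 3: cell (2,5)='F' (+8 fires, +8 burnt)
  -> target ignites at step 3
Step 4: cell (2,5)='.' (+3 fires, +8 burnt)
Step 5: cell (2,5)='.' (+3 fires, +3 burnt)
Step 6: cell (2,5)='.' (+2 fires, +3 burnt)
Step 7: cell (2,5)='.' (+0 fires, +2 burnt)
  fire out at step 7

3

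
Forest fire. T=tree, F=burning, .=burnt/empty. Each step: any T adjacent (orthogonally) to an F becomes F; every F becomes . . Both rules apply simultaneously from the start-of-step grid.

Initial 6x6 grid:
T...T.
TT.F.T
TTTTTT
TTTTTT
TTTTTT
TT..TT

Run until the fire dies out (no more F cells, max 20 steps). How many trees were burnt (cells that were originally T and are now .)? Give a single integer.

Step 1: +1 fires, +1 burnt (F count now 1)
Step 2: +3 fires, +1 burnt (F count now 3)
Step 3: +5 fires, +3 burnt (F count now 5)
Step 4: +7 fires, +5 burnt (F count now 7)
Step 5: +5 fires, +7 burnt (F count now 5)
Step 6: +4 fires, +5 burnt (F count now 4)
Step 7: +1 fires, +4 burnt (F count now 1)
Step 8: +0 fires, +1 burnt (F count now 0)
Fire out after step 8
Initially T: 27, now '.': 35
Total burnt (originally-T cells now '.'): 26

Answer: 26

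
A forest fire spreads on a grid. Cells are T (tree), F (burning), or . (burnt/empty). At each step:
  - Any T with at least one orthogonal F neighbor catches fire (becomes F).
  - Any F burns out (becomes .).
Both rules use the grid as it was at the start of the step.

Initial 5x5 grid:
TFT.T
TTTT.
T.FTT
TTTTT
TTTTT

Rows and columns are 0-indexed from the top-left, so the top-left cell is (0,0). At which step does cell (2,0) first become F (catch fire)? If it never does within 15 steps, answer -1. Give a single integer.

Step 1: cell (2,0)='T' (+6 fires, +2 burnt)
Step 2: cell (2,0)='T' (+6 fires, +6 burnt)
Step 3: cell (2,0)='F' (+5 fires, +6 burnt)
  -> target ignites at step 3
Step 4: cell (2,0)='.' (+2 fires, +5 burnt)
Step 5: cell (2,0)='.' (+0 fires, +2 burnt)
  fire out at step 5

3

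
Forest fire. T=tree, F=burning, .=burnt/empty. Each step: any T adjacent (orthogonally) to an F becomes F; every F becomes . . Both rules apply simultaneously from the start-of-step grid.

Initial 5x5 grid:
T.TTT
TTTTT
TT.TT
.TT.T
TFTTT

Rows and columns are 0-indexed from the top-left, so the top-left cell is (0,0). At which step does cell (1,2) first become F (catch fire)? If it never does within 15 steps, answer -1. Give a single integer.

Step 1: cell (1,2)='T' (+3 fires, +1 burnt)
Step 2: cell (1,2)='T' (+3 fires, +3 burnt)
Step 3: cell (1,2)='T' (+3 fires, +3 burnt)
Step 4: cell (1,2)='F' (+3 fires, +3 burnt)
  -> target ignites at step 4
Step 5: cell (1,2)='.' (+4 fires, +3 burnt)
Step 6: cell (1,2)='.' (+3 fires, +4 burnt)
Step 7: cell (1,2)='.' (+1 fires, +3 burnt)
Step 8: cell (1,2)='.' (+0 fires, +1 burnt)
  fire out at step 8

4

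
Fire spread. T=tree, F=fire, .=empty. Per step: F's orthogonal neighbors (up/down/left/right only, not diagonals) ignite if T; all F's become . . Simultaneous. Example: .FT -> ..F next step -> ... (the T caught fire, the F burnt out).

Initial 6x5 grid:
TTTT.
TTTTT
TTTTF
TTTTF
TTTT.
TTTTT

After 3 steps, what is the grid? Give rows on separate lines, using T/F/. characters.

Step 1: 3 trees catch fire, 2 burn out
  TTTT.
  TTTTF
  TTTF.
  TTTF.
  TTTT.
  TTTTT
Step 2: 4 trees catch fire, 3 burn out
  TTTT.
  TTTF.
  TTF..
  TTF..
  TTTF.
  TTTTT
Step 3: 6 trees catch fire, 4 burn out
  TTTF.
  TTF..
  TF...
  TF...
  TTF..
  TTTFT

TTTF.
TTF..
TF...
TF...
TTF..
TTTFT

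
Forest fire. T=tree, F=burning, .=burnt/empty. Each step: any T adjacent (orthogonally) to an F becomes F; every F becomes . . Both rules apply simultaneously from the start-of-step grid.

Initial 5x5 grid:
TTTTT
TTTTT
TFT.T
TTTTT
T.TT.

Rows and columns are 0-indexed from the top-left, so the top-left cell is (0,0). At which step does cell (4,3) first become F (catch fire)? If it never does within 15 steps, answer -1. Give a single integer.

Step 1: cell (4,3)='T' (+4 fires, +1 burnt)
Step 2: cell (4,3)='T' (+5 fires, +4 burnt)
Step 3: cell (4,3)='T' (+6 fires, +5 burnt)
Step 4: cell (4,3)='F' (+4 fires, +6 burnt)
  -> target ignites at step 4
Step 5: cell (4,3)='.' (+2 fires, +4 burnt)
Step 6: cell (4,3)='.' (+0 fires, +2 burnt)
  fire out at step 6

4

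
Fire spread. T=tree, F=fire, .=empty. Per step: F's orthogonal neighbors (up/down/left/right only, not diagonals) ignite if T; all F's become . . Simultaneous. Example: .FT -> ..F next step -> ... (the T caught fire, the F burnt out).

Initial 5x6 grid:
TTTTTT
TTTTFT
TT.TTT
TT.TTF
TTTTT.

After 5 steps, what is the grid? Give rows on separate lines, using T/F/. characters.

Step 1: 6 trees catch fire, 2 burn out
  TTTTFT
  TTTF.F
  TT.TFF
  TT.TF.
  TTTTT.
Step 2: 6 trees catch fire, 6 burn out
  TTTF.F
  TTF...
  TT.F..
  TT.F..
  TTTTF.
Step 3: 3 trees catch fire, 6 burn out
  TTF...
  TF....
  TT....
  TT....
  TTTF..
Step 4: 4 trees catch fire, 3 burn out
  TF....
  F.....
  TF....
  TT....
  TTF...
Step 5: 4 trees catch fire, 4 burn out
  F.....
  ......
  F.....
  TF....
  TF....

F.....
......
F.....
TF....
TF....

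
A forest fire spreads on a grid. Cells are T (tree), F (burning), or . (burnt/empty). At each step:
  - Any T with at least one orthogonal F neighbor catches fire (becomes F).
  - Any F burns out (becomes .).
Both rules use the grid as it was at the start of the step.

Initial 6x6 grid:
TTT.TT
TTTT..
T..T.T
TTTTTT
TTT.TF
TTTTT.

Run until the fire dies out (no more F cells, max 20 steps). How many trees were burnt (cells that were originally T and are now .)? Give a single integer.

Answer: 25

Derivation:
Step 1: +2 fires, +1 burnt (F count now 2)
Step 2: +3 fires, +2 burnt (F count now 3)
Step 3: +2 fires, +3 burnt (F count now 2)
Step 4: +3 fires, +2 burnt (F count now 3)
Step 5: +4 fires, +3 burnt (F count now 4)
Step 6: +4 fires, +4 burnt (F count now 4)
Step 7: +4 fires, +4 burnt (F count now 4)
Step 8: +2 fires, +4 burnt (F count now 2)
Step 9: +1 fires, +2 burnt (F count now 1)
Step 10: +0 fires, +1 burnt (F count now 0)
Fire out after step 10
Initially T: 27, now '.': 34
Total burnt (originally-T cells now '.'): 25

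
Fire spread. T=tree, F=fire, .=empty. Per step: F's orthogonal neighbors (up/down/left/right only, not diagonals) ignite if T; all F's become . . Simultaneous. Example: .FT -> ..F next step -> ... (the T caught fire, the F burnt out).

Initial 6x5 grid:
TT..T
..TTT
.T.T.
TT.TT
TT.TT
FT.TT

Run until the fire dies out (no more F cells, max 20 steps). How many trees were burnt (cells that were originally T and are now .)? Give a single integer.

Step 1: +2 fires, +1 burnt (F count now 2)
Step 2: +2 fires, +2 burnt (F count now 2)
Step 3: +1 fires, +2 burnt (F count now 1)
Step 4: +1 fires, +1 burnt (F count now 1)
Step 5: +0 fires, +1 burnt (F count now 0)
Fire out after step 5
Initially T: 19, now '.': 17
Total burnt (originally-T cells now '.'): 6

Answer: 6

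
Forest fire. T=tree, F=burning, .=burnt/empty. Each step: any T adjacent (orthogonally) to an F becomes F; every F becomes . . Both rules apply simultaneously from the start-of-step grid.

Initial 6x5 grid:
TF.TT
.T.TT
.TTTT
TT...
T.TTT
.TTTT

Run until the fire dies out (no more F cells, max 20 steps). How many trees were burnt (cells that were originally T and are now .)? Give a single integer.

Step 1: +2 fires, +1 burnt (F count now 2)
Step 2: +1 fires, +2 burnt (F count now 1)
Step 3: +2 fires, +1 burnt (F count now 2)
Step 4: +2 fires, +2 burnt (F count now 2)
Step 5: +3 fires, +2 burnt (F count now 3)
Step 6: +2 fires, +3 burnt (F count now 2)
Step 7: +1 fires, +2 burnt (F count now 1)
Step 8: +0 fires, +1 burnt (F count now 0)
Fire out after step 8
Initially T: 20, now '.': 23
Total burnt (originally-T cells now '.'): 13

Answer: 13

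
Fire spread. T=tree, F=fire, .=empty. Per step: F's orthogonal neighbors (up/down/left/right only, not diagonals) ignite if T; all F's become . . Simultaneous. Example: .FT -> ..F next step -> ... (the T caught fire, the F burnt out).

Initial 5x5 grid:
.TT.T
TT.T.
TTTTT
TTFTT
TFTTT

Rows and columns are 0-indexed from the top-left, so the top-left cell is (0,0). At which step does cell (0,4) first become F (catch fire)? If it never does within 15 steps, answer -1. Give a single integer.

Step 1: cell (0,4)='T' (+5 fires, +2 burnt)
Step 2: cell (0,4)='T' (+5 fires, +5 burnt)
Step 3: cell (0,4)='T' (+5 fires, +5 burnt)
Step 4: cell (0,4)='T' (+2 fires, +5 burnt)
Step 5: cell (0,4)='T' (+1 fires, +2 burnt)
Step 6: cell (0,4)='T' (+0 fires, +1 burnt)
  fire out at step 6
Target never catches fire within 15 steps

-1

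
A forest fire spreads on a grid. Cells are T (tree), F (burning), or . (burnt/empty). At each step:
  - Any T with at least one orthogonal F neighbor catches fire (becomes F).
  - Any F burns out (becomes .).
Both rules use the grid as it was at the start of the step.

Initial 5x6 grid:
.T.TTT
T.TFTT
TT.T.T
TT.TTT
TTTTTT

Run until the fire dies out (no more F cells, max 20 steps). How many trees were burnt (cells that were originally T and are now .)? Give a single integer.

Answer: 22

Derivation:
Step 1: +4 fires, +1 burnt (F count now 4)
Step 2: +3 fires, +4 burnt (F count now 3)
Step 3: +4 fires, +3 burnt (F count now 4)
Step 4: +3 fires, +4 burnt (F count now 3)
Step 5: +2 fires, +3 burnt (F count now 2)
Step 6: +2 fires, +2 burnt (F count now 2)
Step 7: +2 fires, +2 burnt (F count now 2)
Step 8: +1 fires, +2 burnt (F count now 1)
Step 9: +1 fires, +1 burnt (F count now 1)
Step 10: +0 fires, +1 burnt (F count now 0)
Fire out after step 10
Initially T: 23, now '.': 29
Total burnt (originally-T cells now '.'): 22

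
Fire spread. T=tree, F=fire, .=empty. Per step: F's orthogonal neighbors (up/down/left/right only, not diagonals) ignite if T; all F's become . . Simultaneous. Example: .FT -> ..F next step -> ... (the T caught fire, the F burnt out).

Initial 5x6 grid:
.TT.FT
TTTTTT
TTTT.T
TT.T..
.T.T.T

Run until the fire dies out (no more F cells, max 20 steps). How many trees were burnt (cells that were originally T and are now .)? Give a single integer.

Answer: 19

Derivation:
Step 1: +2 fires, +1 burnt (F count now 2)
Step 2: +2 fires, +2 burnt (F count now 2)
Step 3: +3 fires, +2 burnt (F count now 3)
Step 4: +4 fires, +3 burnt (F count now 4)
Step 5: +4 fires, +4 burnt (F count now 4)
Step 6: +2 fires, +4 burnt (F count now 2)
Step 7: +2 fires, +2 burnt (F count now 2)
Step 8: +0 fires, +2 burnt (F count now 0)
Fire out after step 8
Initially T: 20, now '.': 29
Total burnt (originally-T cells now '.'): 19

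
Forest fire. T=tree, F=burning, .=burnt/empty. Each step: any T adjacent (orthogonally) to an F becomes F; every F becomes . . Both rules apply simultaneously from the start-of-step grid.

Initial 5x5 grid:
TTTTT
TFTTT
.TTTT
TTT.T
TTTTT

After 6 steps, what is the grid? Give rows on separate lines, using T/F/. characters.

Step 1: 4 trees catch fire, 1 burn out
  TFTTT
  F.FTT
  .FTTT
  TTT.T
  TTTTT
Step 2: 5 trees catch fire, 4 burn out
  F.FTT
  ...FT
  ..FTT
  TFT.T
  TTTTT
Step 3: 6 trees catch fire, 5 burn out
  ...FT
  ....F
  ...FT
  F.F.T
  TFTTT
Step 4: 4 trees catch fire, 6 burn out
  ....F
  .....
  ....F
  ....T
  F.FTT
Step 5: 2 trees catch fire, 4 burn out
  .....
  .....
  .....
  ....F
  ...FT
Step 6: 1 trees catch fire, 2 burn out
  .....
  .....
  .....
  .....
  ....F

.....
.....
.....
.....
....F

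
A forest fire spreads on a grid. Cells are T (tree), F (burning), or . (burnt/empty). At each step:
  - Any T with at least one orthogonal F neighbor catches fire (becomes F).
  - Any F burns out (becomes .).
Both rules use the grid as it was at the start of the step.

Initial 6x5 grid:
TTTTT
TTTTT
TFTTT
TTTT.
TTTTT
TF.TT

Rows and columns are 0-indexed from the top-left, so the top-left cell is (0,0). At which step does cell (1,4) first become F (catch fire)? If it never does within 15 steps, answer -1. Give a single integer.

Step 1: cell (1,4)='T' (+6 fires, +2 burnt)
Step 2: cell (1,4)='T' (+8 fires, +6 burnt)
Step 3: cell (1,4)='T' (+6 fires, +8 burnt)
Step 4: cell (1,4)='F' (+4 fires, +6 burnt)
  -> target ignites at step 4
Step 5: cell (1,4)='.' (+2 fires, +4 burnt)
Step 6: cell (1,4)='.' (+0 fires, +2 burnt)
  fire out at step 6

4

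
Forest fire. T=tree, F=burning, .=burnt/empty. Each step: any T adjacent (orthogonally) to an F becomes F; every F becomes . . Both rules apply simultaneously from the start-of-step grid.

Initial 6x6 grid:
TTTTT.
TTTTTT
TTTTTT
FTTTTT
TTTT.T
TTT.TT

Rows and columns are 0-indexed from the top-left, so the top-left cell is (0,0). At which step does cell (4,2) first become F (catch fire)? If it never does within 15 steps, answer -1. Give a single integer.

Step 1: cell (4,2)='T' (+3 fires, +1 burnt)
Step 2: cell (4,2)='T' (+5 fires, +3 burnt)
Step 3: cell (4,2)='F' (+6 fires, +5 burnt)
  -> target ignites at step 3
Step 4: cell (4,2)='.' (+6 fires, +6 burnt)
Step 5: cell (4,2)='.' (+4 fires, +6 burnt)
Step 6: cell (4,2)='.' (+4 fires, +4 burnt)
Step 7: cell (4,2)='.' (+3 fires, +4 burnt)
Step 8: cell (4,2)='.' (+1 fires, +3 burnt)
Step 9: cell (4,2)='.' (+0 fires, +1 burnt)
  fire out at step 9

3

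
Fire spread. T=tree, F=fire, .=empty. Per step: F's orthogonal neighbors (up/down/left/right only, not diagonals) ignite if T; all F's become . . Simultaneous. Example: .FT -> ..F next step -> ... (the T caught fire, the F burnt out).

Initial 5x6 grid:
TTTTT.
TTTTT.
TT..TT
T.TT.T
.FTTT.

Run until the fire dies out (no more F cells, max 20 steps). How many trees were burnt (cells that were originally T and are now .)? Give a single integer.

Answer: 5

Derivation:
Step 1: +1 fires, +1 burnt (F count now 1)
Step 2: +2 fires, +1 burnt (F count now 2)
Step 3: +2 fires, +2 burnt (F count now 2)
Step 4: +0 fires, +2 burnt (F count now 0)
Fire out after step 4
Initially T: 21, now '.': 14
Total burnt (originally-T cells now '.'): 5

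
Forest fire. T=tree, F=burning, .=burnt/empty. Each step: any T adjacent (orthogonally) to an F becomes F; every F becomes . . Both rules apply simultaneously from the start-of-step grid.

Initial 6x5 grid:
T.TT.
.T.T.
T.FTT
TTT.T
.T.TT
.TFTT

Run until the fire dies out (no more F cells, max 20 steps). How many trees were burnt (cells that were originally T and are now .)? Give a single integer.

Answer: 16

Derivation:
Step 1: +4 fires, +2 burnt (F count now 4)
Step 2: +6 fires, +4 burnt (F count now 6)
Step 3: +4 fires, +6 burnt (F count now 4)
Step 4: +2 fires, +4 burnt (F count now 2)
Step 5: +0 fires, +2 burnt (F count now 0)
Fire out after step 5
Initially T: 18, now '.': 28
Total burnt (originally-T cells now '.'): 16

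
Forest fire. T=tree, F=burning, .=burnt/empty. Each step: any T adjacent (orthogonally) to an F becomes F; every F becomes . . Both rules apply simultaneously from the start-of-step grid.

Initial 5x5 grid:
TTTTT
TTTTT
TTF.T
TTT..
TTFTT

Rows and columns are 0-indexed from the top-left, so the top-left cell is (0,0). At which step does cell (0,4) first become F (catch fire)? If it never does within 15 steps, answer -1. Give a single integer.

Step 1: cell (0,4)='T' (+5 fires, +2 burnt)
Step 2: cell (0,4)='T' (+7 fires, +5 burnt)
Step 3: cell (0,4)='T' (+5 fires, +7 burnt)
Step 4: cell (0,4)='F' (+3 fires, +5 burnt)
  -> target ignites at step 4
Step 5: cell (0,4)='.' (+0 fires, +3 burnt)
  fire out at step 5

4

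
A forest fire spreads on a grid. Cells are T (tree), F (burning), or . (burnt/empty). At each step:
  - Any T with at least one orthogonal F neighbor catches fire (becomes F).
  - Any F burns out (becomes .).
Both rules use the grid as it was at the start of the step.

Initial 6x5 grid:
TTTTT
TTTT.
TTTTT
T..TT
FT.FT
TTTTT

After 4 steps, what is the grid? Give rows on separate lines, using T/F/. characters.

Step 1: 6 trees catch fire, 2 burn out
  TTTTT
  TTTT.
  TTTTT
  F..FT
  .F..F
  FTTFT
Step 2: 6 trees catch fire, 6 burn out
  TTTTT
  TTTT.
  FTTFT
  ....F
  .....
  .FF.F
Step 3: 5 trees catch fire, 6 burn out
  TTTTT
  FTTF.
  .FF.F
  .....
  .....
  .....
Step 4: 4 trees catch fire, 5 burn out
  FTTFT
  .FF..
  .....
  .....
  .....
  .....

FTTFT
.FF..
.....
.....
.....
.....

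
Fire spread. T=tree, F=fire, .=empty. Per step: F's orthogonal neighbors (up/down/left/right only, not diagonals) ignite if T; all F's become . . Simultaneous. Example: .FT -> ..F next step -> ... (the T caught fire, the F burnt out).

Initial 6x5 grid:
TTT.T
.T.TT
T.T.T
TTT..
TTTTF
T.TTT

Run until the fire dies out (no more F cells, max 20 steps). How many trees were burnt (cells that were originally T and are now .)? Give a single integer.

Step 1: +2 fires, +1 burnt (F count now 2)
Step 2: +2 fires, +2 burnt (F count now 2)
Step 3: +3 fires, +2 burnt (F count now 3)
Step 4: +3 fires, +3 burnt (F count now 3)
Step 5: +2 fires, +3 burnt (F count now 2)
Step 6: +1 fires, +2 burnt (F count now 1)
Step 7: +0 fires, +1 burnt (F count now 0)
Fire out after step 7
Initially T: 21, now '.': 22
Total burnt (originally-T cells now '.'): 13

Answer: 13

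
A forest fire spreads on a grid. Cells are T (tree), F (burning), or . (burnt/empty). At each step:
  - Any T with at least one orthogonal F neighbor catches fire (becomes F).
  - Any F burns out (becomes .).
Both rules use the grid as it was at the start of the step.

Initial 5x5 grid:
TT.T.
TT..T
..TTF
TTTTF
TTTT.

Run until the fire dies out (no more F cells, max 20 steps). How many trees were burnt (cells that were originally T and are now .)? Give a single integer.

Answer: 11

Derivation:
Step 1: +3 fires, +2 burnt (F count now 3)
Step 2: +3 fires, +3 burnt (F count now 3)
Step 3: +2 fires, +3 burnt (F count now 2)
Step 4: +2 fires, +2 burnt (F count now 2)
Step 5: +1 fires, +2 burnt (F count now 1)
Step 6: +0 fires, +1 burnt (F count now 0)
Fire out after step 6
Initially T: 16, now '.': 20
Total burnt (originally-T cells now '.'): 11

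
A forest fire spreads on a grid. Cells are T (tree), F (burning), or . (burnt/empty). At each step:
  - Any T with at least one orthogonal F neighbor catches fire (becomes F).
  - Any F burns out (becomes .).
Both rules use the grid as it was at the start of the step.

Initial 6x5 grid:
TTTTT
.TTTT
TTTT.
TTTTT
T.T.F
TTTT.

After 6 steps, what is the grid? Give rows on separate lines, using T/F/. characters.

Step 1: 1 trees catch fire, 1 burn out
  TTTTT
  .TTTT
  TTTT.
  TTTTF
  T.T..
  TTTT.
Step 2: 1 trees catch fire, 1 burn out
  TTTTT
  .TTTT
  TTTT.
  TTTF.
  T.T..
  TTTT.
Step 3: 2 trees catch fire, 1 burn out
  TTTTT
  .TTTT
  TTTF.
  TTF..
  T.T..
  TTTT.
Step 4: 4 trees catch fire, 2 burn out
  TTTTT
  .TTFT
  TTF..
  TF...
  T.F..
  TTTT.
Step 5: 6 trees catch fire, 4 burn out
  TTTFT
  .TF.F
  TF...
  F....
  T....
  TTFT.
Step 6: 7 trees catch fire, 6 burn out
  TTF.F
  .F...
  F....
  .....
  F....
  TF.F.

TTF.F
.F...
F....
.....
F....
TF.F.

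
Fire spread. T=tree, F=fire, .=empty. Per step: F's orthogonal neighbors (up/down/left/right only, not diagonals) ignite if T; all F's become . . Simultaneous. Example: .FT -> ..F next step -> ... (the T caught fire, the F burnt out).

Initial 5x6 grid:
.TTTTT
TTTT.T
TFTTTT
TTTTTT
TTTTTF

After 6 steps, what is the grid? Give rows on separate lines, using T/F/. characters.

Step 1: 6 trees catch fire, 2 burn out
  .TTTTT
  TFTT.T
  F.FTTT
  TFTTTF
  TTTTF.
Step 2: 10 trees catch fire, 6 burn out
  .FTTTT
  F.FT.T
  ...FTF
  F.FTF.
  TFTF..
Step 3: 7 trees catch fire, 10 burn out
  ..FTTT
  ...F.F
  ....F.
  ...F..
  F.F...
Step 4: 2 trees catch fire, 7 burn out
  ...FTF
  ......
  ......
  ......
  ......
Step 5: 1 trees catch fire, 2 burn out
  ....F.
  ......
  ......
  ......
  ......
Step 6: 0 trees catch fire, 1 burn out
  ......
  ......
  ......
  ......
  ......

......
......
......
......
......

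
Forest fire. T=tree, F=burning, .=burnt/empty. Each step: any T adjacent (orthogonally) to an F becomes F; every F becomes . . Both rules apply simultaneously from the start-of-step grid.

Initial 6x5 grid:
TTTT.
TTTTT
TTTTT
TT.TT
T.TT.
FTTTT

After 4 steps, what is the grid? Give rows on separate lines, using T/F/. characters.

Step 1: 2 trees catch fire, 1 burn out
  TTTT.
  TTTTT
  TTTTT
  TT.TT
  F.TT.
  .FTTT
Step 2: 2 trees catch fire, 2 burn out
  TTTT.
  TTTTT
  TTTTT
  FT.TT
  ..TT.
  ..FTT
Step 3: 4 trees catch fire, 2 burn out
  TTTT.
  TTTTT
  FTTTT
  .F.TT
  ..FT.
  ...FT
Step 4: 4 trees catch fire, 4 burn out
  TTTT.
  FTTTT
  .FTTT
  ...TT
  ...F.
  ....F

TTTT.
FTTTT
.FTTT
...TT
...F.
....F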